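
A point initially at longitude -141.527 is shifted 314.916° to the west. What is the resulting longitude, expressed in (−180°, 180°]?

Start at -141.527°; shift −314.916° → -456.443°.
-456.443° lies outside (−180°, 180°]; add 360° → -96.443°.

-96.443°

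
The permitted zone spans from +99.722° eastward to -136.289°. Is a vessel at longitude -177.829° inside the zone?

Yes

Band width going east from +99.722° to -136.289°: ((-136.289 − 99.722) mod 360) = 123.989°.
Offset of -177.829° east of the west edge: ((-177.829 − 99.722) mod 360) = 82.449°.
82.449° ≤ 123.989° ⇒ inside.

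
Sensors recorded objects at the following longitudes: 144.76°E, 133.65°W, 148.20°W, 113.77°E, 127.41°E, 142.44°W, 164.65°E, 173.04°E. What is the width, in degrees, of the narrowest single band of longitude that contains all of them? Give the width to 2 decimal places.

Sort the longitudes: -148.20°, -142.44°, -133.65°, +113.77°, +127.41°, +144.76°, +164.65°, +173.04°.
Eastward gaps between consecutive values (wrapping around): 5.76°, 8.79°, 247.42°, 13.64°, 17.35°, 19.89°, 8.39°, 38.76°.
Largest gap = 247.42° ⇒ minimal covering band is its complement: 360° − 247.42° = 112.58°.
Band runs from +113.77° eastward to -133.65°, crossing the antimeridian.

112.58°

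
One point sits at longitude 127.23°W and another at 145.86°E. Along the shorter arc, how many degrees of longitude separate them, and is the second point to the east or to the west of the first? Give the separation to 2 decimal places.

Raw difference: 145.86 − -127.23 = 273.09°.
Normalise into (−180°, 180°]: 273.09° − 360° = -86.91°.
Negative ⇒ the second point lies to the west; separation 86.91°.

86.91° west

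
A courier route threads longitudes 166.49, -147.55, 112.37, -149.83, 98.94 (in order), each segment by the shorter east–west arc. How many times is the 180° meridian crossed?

Leg 1: +166.49° → -147.55°, shortest Δλ = 45.96° (east) — crosses 180°.
Leg 2: -147.55° → +112.37°, shortest Δλ = -100.08° (west) — crosses 180°.
Leg 3: +112.37° → -149.83°, shortest Δλ = 97.8° (east) — crosses 180°.
Leg 4: -149.83° → +98.94°, shortest Δλ = -111.23° (west) — crosses 180°.
Total crossings: 4.

4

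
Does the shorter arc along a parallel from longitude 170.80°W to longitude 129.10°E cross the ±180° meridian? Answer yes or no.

Yes

Naïve |129.10 − -170.80| = 299.9° > 180°, so the shorter arc goes the other way round — across 180°.
Signed shortest Δλ = ((129.10 − -170.80 + 180) mod 360) − 180 = -60.1°.
Going west by 60.1° from -170.80° passes through 180° before reaching +129.10°.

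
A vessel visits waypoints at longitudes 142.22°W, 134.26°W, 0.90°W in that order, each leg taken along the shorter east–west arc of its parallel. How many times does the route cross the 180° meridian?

Leg 1: -142.22° → -134.26°, shortest Δλ = 7.96° (east) — does not cross 180°.
Leg 2: -134.26° → -0.90°, shortest Δλ = 133.36° (east) — does not cross 180°.
Total crossings: 0.

0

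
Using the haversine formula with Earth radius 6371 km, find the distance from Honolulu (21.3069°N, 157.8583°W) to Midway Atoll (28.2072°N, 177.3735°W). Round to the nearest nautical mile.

Δλ = -177.3735 − -157.8583 = -19.5152°.
Δφ = 28.2072 − 21.3069 = 6.9003°.
a = sin²(Δφ/2) + cos φ₁ · cos φ₂ · sin²(Δλ/2) = 0.027204.
c = 2·atan2(√a, √(1−a)) = 0.33139 rad → d = 6371·c ≈ 2111.26 km ≈ 1139.99 nmi.

1140 nmi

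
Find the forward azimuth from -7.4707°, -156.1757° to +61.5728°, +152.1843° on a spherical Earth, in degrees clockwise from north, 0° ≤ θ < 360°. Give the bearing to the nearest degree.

Δλ = 152.1843 − -156.1757 = 308.3600°; wrapped into (−180°, 180°]: -51.6400°.
θ = atan2( sin Δλ · cos φ₂ , cos φ₁ · sin φ₂ − sin φ₁ · cos φ₂ · cos Δλ )
  = atan2(-0.37328, 0.91037) = -22.295° → normalised to [0°, 360°): 337.705°.

338°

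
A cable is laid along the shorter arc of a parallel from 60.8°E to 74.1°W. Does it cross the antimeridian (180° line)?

Signed shortest Δλ = ((-74.1 − 60.8 + 180) mod 360) − 180 = -134.9°.
Going west by 134.9° from +60.8° reaches -74.1° without touching 180°.

No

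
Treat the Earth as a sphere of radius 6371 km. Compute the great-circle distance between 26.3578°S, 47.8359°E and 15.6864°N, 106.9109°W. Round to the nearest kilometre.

17145 km

Δλ = -106.9109 − 47.8359 = -154.7468°.
Δφ = 15.6864 − -26.3578 = 42.0442°.
a = sin²(Δφ/2) + cos φ₁ · cos φ₂ · sin²(Δλ/2) = 0.950131.
c = 2·atan2(√a, √(1−a)) = 2.69117 rad → d = 6371·c ≈ 17145.42 km.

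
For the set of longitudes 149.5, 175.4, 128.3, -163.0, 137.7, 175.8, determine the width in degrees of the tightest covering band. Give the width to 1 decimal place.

68.7°

Sort the longitudes: -163.0°, +128.3°, +137.7°, +149.5°, +175.4°, +175.8°.
Eastward gaps between consecutive values (wrapping around): 291.3°, 9.4°, 11.8°, 25.9°, 0.4°, 21.2°.
Largest gap = 291.3° ⇒ minimal covering band is its complement: 360° − 291.3° = 68.7°.
Band runs from +128.3° eastward to -163.0°, crossing the antimeridian.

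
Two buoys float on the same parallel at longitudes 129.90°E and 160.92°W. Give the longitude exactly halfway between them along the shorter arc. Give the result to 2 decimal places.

164.49°E

Signed shortest Δλ from +129.90° to -160.92° is +69.18°.
Midpoint longitude = +129.90° + (+69.18°)/2 = +129.90° + 34.59° = +164.49°.
(The naïve average (+129.90 + -160.92)/2 = -15.51° is on the wrong side of the globe.)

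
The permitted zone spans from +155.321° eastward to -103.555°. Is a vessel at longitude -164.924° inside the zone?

Band width going east from +155.321° to -103.555°: ((-103.555 − 155.321) mod 360) = 101.124°.
Offset of -164.924° east of the west edge: ((-164.924 − 155.321) mod 360) = 39.755°.
39.755° ≤ 101.124° ⇒ inside.

Yes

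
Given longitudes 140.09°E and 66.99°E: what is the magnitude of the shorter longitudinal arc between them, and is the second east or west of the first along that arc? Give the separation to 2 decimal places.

Raw difference: 66.99 − 140.09 = -73.1°.
Normalise into (−180°, 180°]: -73.1° stays -73.1°.
Negative ⇒ the second point lies to the west; separation 73.10°.

73.10° west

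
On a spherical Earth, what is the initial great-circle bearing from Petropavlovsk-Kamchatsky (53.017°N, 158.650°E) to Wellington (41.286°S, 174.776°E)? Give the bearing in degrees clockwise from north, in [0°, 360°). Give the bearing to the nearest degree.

Δλ = 174.776 − 158.650 = 16.126°.
θ = atan2( sin Δλ · cos φ₂ , cos φ₁ · sin φ₂ − sin φ₁ · cos φ₂ · cos Δλ )
  = atan2(0.20871, -0.97356) = 167.900° → normalised to [0°, 360°): 167.900°.

168°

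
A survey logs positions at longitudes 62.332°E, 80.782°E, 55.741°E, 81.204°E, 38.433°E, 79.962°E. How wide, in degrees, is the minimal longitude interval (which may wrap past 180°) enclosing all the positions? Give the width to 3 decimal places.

42.771°

Sort the longitudes: +38.433°, +55.741°, +62.332°, +79.962°, +80.782°, +81.204°.
Eastward gaps between consecutive values (wrapping around): 17.308°, 6.591°, 17.630°, 0.820°, 0.422°, 317.229°.
Largest gap = 317.229° ⇒ minimal covering band is its complement: 360° − 317.229° = 42.771°.
Band runs from +38.433° eastward to +81.204°.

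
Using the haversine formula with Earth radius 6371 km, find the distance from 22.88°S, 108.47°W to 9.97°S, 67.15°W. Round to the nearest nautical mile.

2492 nmi

Δλ = -67.15 − -108.47 = 41.32°.
Δφ = -9.97 − -22.88 = 12.91°.
a = sin²(Δφ/2) + cos φ₁ · cos φ₂ · sin²(Δλ/2) = 0.125596.
c = 2·atan2(√a, √(1−a)) = 0.72453 rad → d = 6371·c ≈ 4616.01 km ≈ 2492.44 nmi.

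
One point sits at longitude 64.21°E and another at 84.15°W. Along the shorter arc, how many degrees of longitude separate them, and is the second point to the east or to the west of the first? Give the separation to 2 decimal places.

148.36° west

Raw difference: -84.15 − 64.21 = -148.36°.
Normalise into (−180°, 180°]: -148.36° stays -148.36°.
Negative ⇒ the second point lies to the west; separation 148.36°.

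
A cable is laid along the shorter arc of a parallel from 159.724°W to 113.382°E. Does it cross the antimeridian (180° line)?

Naïve |113.382 − -159.724| = 273.106° > 180°, so the shorter arc goes the other way round — across 180°.
Signed shortest Δλ = ((113.382 − -159.724 + 180) mod 360) − 180 = -86.894°.
Going west by 86.894° from -159.724° passes through 180° before reaching +113.382°.

Yes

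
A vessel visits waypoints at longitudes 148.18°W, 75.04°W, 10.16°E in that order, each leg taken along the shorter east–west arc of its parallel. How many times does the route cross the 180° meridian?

0

Leg 1: -148.18° → -75.04°, shortest Δλ = 73.14° (east) — does not cross 180°.
Leg 2: -75.04° → +10.16°, shortest Δλ = 85.2° (east) — does not cross 180°.
Total crossings: 0.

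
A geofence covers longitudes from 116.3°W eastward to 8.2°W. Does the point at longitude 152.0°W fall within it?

No

Band width going east from -116.3° to -8.2°: ((-8.2 − -116.3) mod 360) = 108.1°.
Offset of -152.0° east of the west edge: ((-152.0 − -116.3) mod 360) = 324.3°.
324.3° > 108.1° ⇒ outside.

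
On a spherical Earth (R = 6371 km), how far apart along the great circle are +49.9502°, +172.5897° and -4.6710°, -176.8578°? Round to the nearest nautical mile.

3325 nmi

Δλ = -176.8578 − 172.5897 = -349.4475°; wrapped into (−180°, 180°]: 10.5525°.
Δφ = -4.6710 − 49.9502 = -54.6212°.
a = sin²(Δφ/2) + cos φ₁ · cos φ₂ · sin²(Δλ/2) = 0.215933.
c = 2·atan2(√a, √(1−a)) = 0.96656 rad → d = 6371·c ≈ 6157.96 km ≈ 3325.03 nmi.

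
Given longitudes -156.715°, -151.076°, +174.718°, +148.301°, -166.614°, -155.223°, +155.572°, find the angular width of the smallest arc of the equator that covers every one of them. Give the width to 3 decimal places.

60.623°

Sort the longitudes: -166.614°, -156.715°, -155.223°, -151.076°, +148.301°, +155.572°, +174.718°.
Eastward gaps between consecutive values (wrapping around): 9.899°, 1.492°, 4.147°, 299.377°, 7.271°, 19.146°, 18.668°.
Largest gap = 299.377° ⇒ minimal covering band is its complement: 360° − 299.377° = 60.623°.
Band runs from +148.301° eastward to -151.076°, crossing the antimeridian.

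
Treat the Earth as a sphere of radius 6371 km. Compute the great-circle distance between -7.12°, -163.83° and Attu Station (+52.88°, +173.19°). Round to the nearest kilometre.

7016 km

Δλ = 173.19 − -163.83 = 337.02°; wrapped into (−180°, 180°]: -22.98°.
Δφ = 52.88 − -7.12 = 60.00°.
a = sin²(Δφ/2) + cos φ₁ · cos φ₂ · sin²(Δλ/2) = 0.273761.
c = 2·atan2(√a, √(1−a)) = 1.10125 rad → d = 6371·c ≈ 7016.10 km.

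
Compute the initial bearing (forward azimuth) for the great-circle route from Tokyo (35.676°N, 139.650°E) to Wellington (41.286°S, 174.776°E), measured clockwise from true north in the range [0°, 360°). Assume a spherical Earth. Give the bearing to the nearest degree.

Δλ = 174.776 − 139.650 = 35.126°.
θ = atan2( sin Δλ · cos φ₂ , cos φ₁ · sin φ₂ − sin φ₁ · cos φ₂ · cos Δλ )
  = atan2(0.43235, -0.89441) = 154.201° → normalised to [0°, 360°): 154.201°.

154°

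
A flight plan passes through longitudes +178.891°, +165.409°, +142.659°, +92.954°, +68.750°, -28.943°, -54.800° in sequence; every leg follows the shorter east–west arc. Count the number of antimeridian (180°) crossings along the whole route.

0

Leg 1: +178.891° → +165.409°, shortest Δλ = -13.482° (west) — does not cross 180°.
Leg 2: +165.409° → +142.659°, shortest Δλ = -22.75° (west) — does not cross 180°.
Leg 3: +142.659° → +92.954°, shortest Δλ = -49.705° (west) — does not cross 180°.
Leg 4: +92.954° → +68.750°, shortest Δλ = -24.204° (west) — does not cross 180°.
Leg 5: +68.750° → -28.943°, shortest Δλ = -97.693° (west) — does not cross 180°.
Leg 6: -28.943° → -54.800°, shortest Δλ = -25.857° (west) — does not cross 180°.
Total crossings: 0.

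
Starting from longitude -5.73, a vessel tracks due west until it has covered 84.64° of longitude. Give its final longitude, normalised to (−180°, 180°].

Start at -5.73°; shift −84.64° → -90.37°.
-90.37° already lies in (−180°, 180°].

-90.37°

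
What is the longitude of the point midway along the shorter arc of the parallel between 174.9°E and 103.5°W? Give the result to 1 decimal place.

144.3°W

Signed shortest Δλ from +174.9° to -103.5° is +81.6°.
Midpoint longitude = +174.9° + (+81.6°)/2 = +174.9° + 40.8° = +215.7°.
Normalise into (−180°, 180°]: -144.3°.
(The naïve average (+174.9 + -103.5)/2 = 35.7° is on the wrong side of the globe.)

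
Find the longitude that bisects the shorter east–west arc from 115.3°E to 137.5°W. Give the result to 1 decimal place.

Signed shortest Δλ from +115.3° to -137.5° is +107.2°.
Midpoint longitude = +115.3° + (+107.2°)/2 = +115.3° + 53.6° = +168.9°.
(The naïve average (+115.3 + -137.5)/2 = -11.1° is on the wrong side of the globe.)

168.9°E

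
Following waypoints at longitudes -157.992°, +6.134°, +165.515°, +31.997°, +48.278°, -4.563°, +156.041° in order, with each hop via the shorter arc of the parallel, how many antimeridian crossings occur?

0

Leg 1: -157.992° → +6.134°, shortest Δλ = 164.126° (east) — does not cross 180°.
Leg 2: +6.134° → +165.515°, shortest Δλ = 159.381° (east) — does not cross 180°.
Leg 3: +165.515° → +31.997°, shortest Δλ = -133.518° (west) — does not cross 180°.
Leg 4: +31.997° → +48.278°, shortest Δλ = 16.281° (east) — does not cross 180°.
Leg 5: +48.278° → -4.563°, shortest Δλ = -52.841° (west) — does not cross 180°.
Leg 6: -4.563° → +156.041°, shortest Δλ = 160.604° (east) — does not cross 180°.
Total crossings: 0.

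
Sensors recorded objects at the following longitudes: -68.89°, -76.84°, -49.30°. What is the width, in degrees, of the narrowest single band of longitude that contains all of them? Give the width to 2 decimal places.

27.54°

Sort the longitudes: -76.84°, -68.89°, -49.30°.
Eastward gaps between consecutive values (wrapping around): 7.95°, 19.59°, 332.46°.
Largest gap = 332.46° ⇒ minimal covering band is its complement: 360° − 332.46° = 27.54°.
Band runs from -76.84° eastward to -49.30°.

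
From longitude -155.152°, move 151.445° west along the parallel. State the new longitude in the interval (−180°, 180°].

Start at -155.152°; shift −151.445° → -306.597°.
-306.597° lies outside (−180°, 180°]; add 360° → +53.403°.

+53.403°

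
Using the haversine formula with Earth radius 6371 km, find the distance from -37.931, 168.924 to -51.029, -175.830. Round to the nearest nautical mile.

Δλ = -175.830 − 168.924 = -344.754°; wrapped into (−180°, 180°]: 15.246°.
Δφ = -51.029 − -37.931 = -13.098°.
a = sin²(Δφ/2) + cos φ₁ · cos φ₂ · sin²(Δλ/2) = 0.021737.
c = 2·atan2(√a, √(1−a)) = 0.29595 rad → d = 6371·c ≈ 1885.51 km ≈ 1018.09 nmi.

1018 nmi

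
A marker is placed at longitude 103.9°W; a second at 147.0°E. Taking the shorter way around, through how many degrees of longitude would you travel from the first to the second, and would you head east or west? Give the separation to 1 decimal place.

Raw difference: 147.0 − -103.9 = 250.9°.
Normalise into (−180°, 180°]: 250.9° − 360° = -109.1°.
Negative ⇒ the second point lies to the west; separation 109.1°.

109.1° west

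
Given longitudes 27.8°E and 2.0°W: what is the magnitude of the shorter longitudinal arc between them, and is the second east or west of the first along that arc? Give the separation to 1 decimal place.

29.8° west

Raw difference: -2.0 − 27.8 = -29.8°.
Normalise into (−180°, 180°]: -29.8° stays -29.8°.
Negative ⇒ the second point lies to the west; separation 29.8°.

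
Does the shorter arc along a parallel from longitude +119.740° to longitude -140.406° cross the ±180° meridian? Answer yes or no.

Naïve |-140.406 − 119.740| = 260.146° > 180°, so the shorter arc goes the other way round — across 180°.
Signed shortest Δλ = ((-140.406 − 119.740 + 180) mod 360) − 180 = 99.854°.
Going east by 99.854° from +119.740° passes through 180° before reaching -140.406°.

Yes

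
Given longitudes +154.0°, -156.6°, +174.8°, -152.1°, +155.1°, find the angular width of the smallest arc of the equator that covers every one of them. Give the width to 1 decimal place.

53.9°

Sort the longitudes: -156.6°, -152.1°, +154.0°, +155.1°, +174.8°.
Eastward gaps between consecutive values (wrapping around): 4.5°, 306.1°, 1.1°, 19.7°, 28.6°.
Largest gap = 306.1° ⇒ minimal covering band is its complement: 360° − 306.1° = 53.9°.
Band runs from +154.0° eastward to -152.1°, crossing the antimeridian.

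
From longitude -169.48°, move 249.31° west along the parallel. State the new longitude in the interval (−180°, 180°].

-58.79°

Start at -169.48°; shift −249.31° → -418.79°.
-418.79° lies outside (−180°, 180°]; add 360° → -58.79°.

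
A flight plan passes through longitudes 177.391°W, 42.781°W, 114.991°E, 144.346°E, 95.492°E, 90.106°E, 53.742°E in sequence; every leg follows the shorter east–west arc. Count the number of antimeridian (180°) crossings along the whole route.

Leg 1: -177.391° → -42.781°, shortest Δλ = 134.61° (east) — does not cross 180°.
Leg 2: -42.781° → +114.991°, shortest Δλ = 157.772° (east) — does not cross 180°.
Leg 3: +114.991° → +144.346°, shortest Δλ = 29.355° (east) — does not cross 180°.
Leg 4: +144.346° → +95.492°, shortest Δλ = -48.854° (west) — does not cross 180°.
Leg 5: +95.492° → +90.106°, shortest Δλ = -5.386° (west) — does not cross 180°.
Leg 6: +90.106° → +53.742°, shortest Δλ = -36.364° (west) — does not cross 180°.
Total crossings: 0.

0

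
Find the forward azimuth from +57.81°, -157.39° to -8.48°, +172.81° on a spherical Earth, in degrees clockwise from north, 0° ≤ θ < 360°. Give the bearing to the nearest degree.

Δλ = 172.81 − -157.39 = 330.20°; wrapped into (−180°, 180°]: -29.80°.
θ = atan2( sin Δλ · cos φ₂ , cos φ₁ · sin φ₂ − sin φ₁ · cos φ₂ · cos Δλ )
  = atan2(-0.49154, -0.80491) = -148.588° → normalised to [0°, 360°): 211.412°.

211°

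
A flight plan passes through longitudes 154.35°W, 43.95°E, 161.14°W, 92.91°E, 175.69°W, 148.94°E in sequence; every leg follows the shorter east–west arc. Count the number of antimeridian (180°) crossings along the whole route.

Leg 1: -154.35° → +43.95°, shortest Δλ = -161.7° (west) — crosses 180°.
Leg 2: +43.95° → -161.14°, shortest Δλ = 154.91° (east) — crosses 180°.
Leg 3: -161.14° → +92.91°, shortest Δλ = -105.95° (west) — crosses 180°.
Leg 4: +92.91° → -175.69°, shortest Δλ = 91.4° (east) — crosses 180°.
Leg 5: -175.69° → +148.94°, shortest Δλ = -35.37° (west) — crosses 180°.
Total crossings: 5.

5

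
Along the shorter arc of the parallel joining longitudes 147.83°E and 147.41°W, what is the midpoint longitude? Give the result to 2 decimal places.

Signed shortest Δλ from +147.83° to -147.41° is +64.76°.
Midpoint longitude = +147.83° + (+64.76°)/2 = +147.83° + 32.38° = +180.21°.
Normalise into (−180°, 180°]: -179.79°.
(The naïve average (+147.83 + -147.41)/2 = 0.21° is on the wrong side of the globe.)

179.79°W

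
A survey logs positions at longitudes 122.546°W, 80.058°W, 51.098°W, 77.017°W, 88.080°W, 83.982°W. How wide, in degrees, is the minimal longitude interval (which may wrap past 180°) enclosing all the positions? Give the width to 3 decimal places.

Sort the longitudes: -122.546°, -88.080°, -83.982°, -80.058°, -77.017°, -51.098°.
Eastward gaps between consecutive values (wrapping around): 34.466°, 4.098°, 3.924°, 3.041°, 25.919°, 288.552°.
Largest gap = 288.552° ⇒ minimal covering band is its complement: 360° − 288.552° = 71.448°.
Band runs from -122.546° eastward to -51.098°.

71.448°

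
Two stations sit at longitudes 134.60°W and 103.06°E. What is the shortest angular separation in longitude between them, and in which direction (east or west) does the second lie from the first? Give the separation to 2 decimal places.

122.34° west

Raw difference: 103.06 − -134.60 = 237.66°.
Normalise into (−180°, 180°]: 237.66° − 360° = -122.34°.
Negative ⇒ the second point lies to the west; separation 122.34°.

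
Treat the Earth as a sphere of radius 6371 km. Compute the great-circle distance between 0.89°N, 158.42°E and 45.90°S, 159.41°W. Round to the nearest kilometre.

Δλ = -159.41 − 158.42 = -317.83°; wrapped into (−180°, 180°]: 42.17°.
Δφ = -45.90 − 0.89 = -46.79°.
a = sin²(Δφ/2) + cos φ₁ · cos φ₂ · sin²(Δλ/2) = 0.247718.
c = 2·atan2(√a, √(1−a)) = 1.04192 rad → d = 6371·c ≈ 6638.07 km.

6638 km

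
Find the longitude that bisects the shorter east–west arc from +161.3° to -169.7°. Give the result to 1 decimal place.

+175.8°

Signed shortest Δλ from +161.3° to -169.7° is +29.0°.
Midpoint longitude = +161.3° + (+29.0°)/2 = +161.3° + 14.5° = +175.8°.
(The naïve average (+161.3 + -169.7)/2 = -4.2° is on the wrong side of the globe.)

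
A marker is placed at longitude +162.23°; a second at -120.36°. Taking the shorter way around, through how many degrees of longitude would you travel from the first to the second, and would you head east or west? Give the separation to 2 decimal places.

Raw difference: -120.36 − 162.23 = -282.59°.
Normalise into (−180°, 180°]: -282.59° + 360° = 77.41°.
Positive ⇒ the second point lies to the east; separation 77.41°.

77.41° east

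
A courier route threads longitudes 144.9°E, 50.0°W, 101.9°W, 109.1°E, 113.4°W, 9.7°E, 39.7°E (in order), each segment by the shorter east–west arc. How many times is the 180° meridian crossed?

Leg 1: +144.9° → -50.0°, shortest Δλ = 165.1° (east) — crosses 180°.
Leg 2: -50.0° → -101.9°, shortest Δλ = -51.9° (west) — does not cross 180°.
Leg 3: -101.9° → +109.1°, shortest Δλ = -149.0° (west) — crosses 180°.
Leg 4: +109.1° → -113.4°, shortest Δλ = 137.5° (east) — crosses 180°.
Leg 5: -113.4° → +9.7°, shortest Δλ = 123.1° (east) — does not cross 180°.
Leg 6: +9.7° → +39.7°, shortest Δλ = 30.0° (east) — does not cross 180°.
Total crossings: 3.

3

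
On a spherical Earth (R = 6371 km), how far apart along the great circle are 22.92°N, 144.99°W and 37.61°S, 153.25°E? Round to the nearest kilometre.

Δλ = 153.25 − -144.99 = 298.24°; wrapped into (−180°, 180°]: -61.76°.
Δφ = -37.61 − 22.92 = -60.53°.
a = sin²(Δφ/2) + cos φ₁ · cos φ₂ · sin²(Δλ/2) = 0.446216.
c = 2·atan2(√a, √(1−a)) = 1.46302 rad → d = 6371·c ≈ 9320.90 km.

9321 km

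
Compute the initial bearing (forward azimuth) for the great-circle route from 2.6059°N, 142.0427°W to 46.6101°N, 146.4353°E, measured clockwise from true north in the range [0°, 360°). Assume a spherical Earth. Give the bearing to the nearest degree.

318°

Δλ = 146.4353 − -142.0427 = 288.4780°; wrapped into (−180°, 180°]: -71.5220°.
θ = atan2( sin Δλ · cos φ₂ , cos φ₁ · sin φ₂ − sin φ₁ · cos φ₂ · cos Δλ )
  = atan2(-0.65154, 0.71605) = -42.300° → normalised to [0°, 360°): 317.700°.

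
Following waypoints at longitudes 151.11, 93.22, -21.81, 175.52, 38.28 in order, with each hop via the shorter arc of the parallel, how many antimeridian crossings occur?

Leg 1: +151.11° → +93.22°, shortest Δλ = -57.89° (west) — does not cross 180°.
Leg 2: +93.22° → -21.81°, shortest Δλ = -115.03° (west) — does not cross 180°.
Leg 3: -21.81° → +175.52°, shortest Δλ = -162.67° (west) — crosses 180°.
Leg 4: +175.52° → +38.28°, shortest Δλ = -137.24° (west) — does not cross 180°.
Total crossings: 1.

1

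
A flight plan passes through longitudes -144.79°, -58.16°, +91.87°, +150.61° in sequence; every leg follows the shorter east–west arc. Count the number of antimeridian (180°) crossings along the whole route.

Leg 1: -144.79° → -58.16°, shortest Δλ = 86.63° (east) — does not cross 180°.
Leg 2: -58.16° → +91.87°, shortest Δλ = 150.03° (east) — does not cross 180°.
Leg 3: +91.87° → +150.61°, shortest Δλ = 58.74° (east) — does not cross 180°.
Total crossings: 0.

0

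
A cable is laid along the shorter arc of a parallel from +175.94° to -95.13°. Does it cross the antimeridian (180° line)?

Naïve |-95.13 − 175.94| = 271.07° > 180°, so the shorter arc goes the other way round — across 180°.
Signed shortest Δλ = ((-95.13 − 175.94 + 180) mod 360) − 180 = 88.93°.
Going east by 88.93° from +175.94° passes through 180° before reaching -95.13°.

Yes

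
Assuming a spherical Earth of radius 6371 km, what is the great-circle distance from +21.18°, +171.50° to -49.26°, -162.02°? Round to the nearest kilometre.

8259 km

Δλ = -162.02 − 171.50 = -333.52°; wrapped into (−180°, 180°]: 26.48°.
Δφ = -49.26 − 21.18 = -70.44°.
a = sin²(Δφ/2) + cos φ₁ · cos φ₂ · sin²(Δλ/2) = 0.364524.
c = 2·atan2(√a, √(1−a)) = 1.29641 rad → d = 6371·c ≈ 8259.46 km.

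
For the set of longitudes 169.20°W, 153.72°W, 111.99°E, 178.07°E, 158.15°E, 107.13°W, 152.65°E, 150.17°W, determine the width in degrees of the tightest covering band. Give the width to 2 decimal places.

140.88°

Sort the longitudes: -169.20°, -153.72°, -150.17°, -107.13°, +111.99°, +152.65°, +158.15°, +178.07°.
Eastward gaps between consecutive values (wrapping around): 15.48°, 3.55°, 43.04°, 219.12°, 40.66°, 5.50°, 19.92°, 12.73°.
Largest gap = 219.12° ⇒ minimal covering band is its complement: 360° − 219.12° = 140.88°.
Band runs from +111.99° eastward to -107.13°, crossing the antimeridian.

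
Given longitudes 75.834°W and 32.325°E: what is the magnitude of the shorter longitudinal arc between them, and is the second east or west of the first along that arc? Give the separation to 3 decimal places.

Raw difference: 32.325 − -75.834 = 108.159°.
Normalise into (−180°, 180°]: 108.159° stays 108.159°.
Positive ⇒ the second point lies to the east; separation 108.159°.

108.159° east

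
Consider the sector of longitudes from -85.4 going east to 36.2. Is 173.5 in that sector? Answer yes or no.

Band width going east from -85.4° to +36.2°: ((36.2 − -85.4) mod 360) = 121.6°.
Offset of +173.5° east of the west edge: ((173.5 − -85.4) mod 360) = 258.9°.
258.9° > 121.6° ⇒ outside.

No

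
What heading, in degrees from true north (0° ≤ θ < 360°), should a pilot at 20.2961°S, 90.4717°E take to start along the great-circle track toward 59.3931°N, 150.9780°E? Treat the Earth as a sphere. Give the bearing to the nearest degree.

26°

Δλ = 150.9780 − 90.4717 = 60.5063°.
θ = atan2( sin Δλ · cos φ₂ , cos φ₁ · sin φ₂ − sin φ₁ · cos φ₂ · cos Δλ )
  = atan2(0.44316, 0.89419) = 26.363° → normalised to [0°, 360°): 26.363°.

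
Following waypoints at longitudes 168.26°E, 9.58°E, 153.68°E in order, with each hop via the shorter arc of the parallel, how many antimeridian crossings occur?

0

Leg 1: +168.26° → +9.58°, shortest Δλ = -158.68° (west) — does not cross 180°.
Leg 2: +9.58° → +153.68°, shortest Δλ = 144.1° (east) — does not cross 180°.
Total crossings: 0.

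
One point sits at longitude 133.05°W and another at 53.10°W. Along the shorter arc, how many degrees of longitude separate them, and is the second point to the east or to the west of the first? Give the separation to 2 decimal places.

79.95° east

Raw difference: -53.10 − -133.05 = 79.95°.
Normalise into (−180°, 180°]: 79.95° stays 79.95°.
Positive ⇒ the second point lies to the east; separation 79.95°.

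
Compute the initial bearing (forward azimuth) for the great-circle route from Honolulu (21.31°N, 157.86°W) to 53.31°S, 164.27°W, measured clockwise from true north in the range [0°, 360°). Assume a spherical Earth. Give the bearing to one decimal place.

184.0°

Δλ = -164.27 − -157.86 = -6.41°.
θ = atan2( sin Δλ · cos φ₂ , cos φ₁ · sin φ₂ − sin φ₁ · cos φ₂ · cos Δλ )
  = atan2(-0.06670, -0.96283) = -176.037° → normalised to [0°, 360°): 183.963°.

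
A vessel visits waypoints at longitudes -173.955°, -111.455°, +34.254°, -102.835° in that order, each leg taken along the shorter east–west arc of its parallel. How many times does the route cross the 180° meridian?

Leg 1: -173.955° → -111.455°, shortest Δλ = 62.5° (east) — does not cross 180°.
Leg 2: -111.455° → +34.254°, shortest Δλ = 145.709° (east) — does not cross 180°.
Leg 3: +34.254° → -102.835°, shortest Δλ = -137.089° (west) — does not cross 180°.
Total crossings: 0.

0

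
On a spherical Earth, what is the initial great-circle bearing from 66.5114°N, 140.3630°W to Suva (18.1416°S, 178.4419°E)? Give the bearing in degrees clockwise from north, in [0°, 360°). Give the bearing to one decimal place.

218.7°

Δλ = 178.4419 − -140.3630 = 318.8049°; wrapped into (−180°, 180°]: -41.1951°.
θ = atan2( sin Δλ · cos φ₂ , cos φ₁ · sin φ₂ − sin φ₁ · cos φ₂ · cos Δλ )
  = atan2(-0.62588, -0.77992) = -141.253° → normalised to [0°, 360°): 218.747°.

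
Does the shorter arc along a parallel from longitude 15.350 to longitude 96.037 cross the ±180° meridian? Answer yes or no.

Signed shortest Δλ = ((96.037 − 15.350 + 180) mod 360) − 180 = 80.687°.
Going east by 80.687° from +15.350° reaches +96.037° without touching 180°.

No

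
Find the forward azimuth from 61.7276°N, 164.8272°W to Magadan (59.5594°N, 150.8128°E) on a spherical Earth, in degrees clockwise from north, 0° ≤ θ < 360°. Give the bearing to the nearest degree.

284°

Δλ = 150.8128 − -164.8272 = 315.6400°; wrapped into (−180°, 180°]: -44.3600°.
θ = atan2( sin Δλ · cos φ₂ , cos φ₁ · sin φ₂ − sin φ₁ · cos φ₂ · cos Δλ )
  = atan2(-0.35423, 0.08935) = -75.843° → normalised to [0°, 360°): 284.157°.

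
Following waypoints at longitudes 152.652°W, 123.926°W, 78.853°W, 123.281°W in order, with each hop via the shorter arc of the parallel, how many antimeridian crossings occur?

0

Leg 1: -152.652° → -123.926°, shortest Δλ = 28.726° (east) — does not cross 180°.
Leg 2: -123.926° → -78.853°, shortest Δλ = 45.073° (east) — does not cross 180°.
Leg 3: -78.853° → -123.281°, shortest Δλ = -44.428° (west) — does not cross 180°.
Total crossings: 0.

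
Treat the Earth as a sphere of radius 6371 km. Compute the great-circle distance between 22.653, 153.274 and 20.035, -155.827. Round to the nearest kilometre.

5254 km

Δλ = -155.827 − 153.274 = -309.101°; wrapped into (−180°, 180°]: 50.899°.
Δφ = 20.035 − 22.653 = -2.618°.
a = sin²(Δφ/2) + cos φ₁ · cos φ₂ · sin²(Δλ/2) = 0.160619.
c = 2·atan2(√a, √(1−a)) = 0.82472 rad → d = 6371·c ≈ 5254.30 km.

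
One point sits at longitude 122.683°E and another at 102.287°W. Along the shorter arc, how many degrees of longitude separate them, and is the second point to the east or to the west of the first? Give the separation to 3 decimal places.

135.030° east

Raw difference: -102.287 − 122.683 = -224.97°.
Normalise into (−180°, 180°]: -224.97° + 360° = 135.03°.
Positive ⇒ the second point lies to the east; separation 135.030°.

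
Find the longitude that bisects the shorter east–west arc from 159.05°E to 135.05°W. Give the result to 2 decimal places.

168.00°W

Signed shortest Δλ from +159.05° to -135.05° is +65.90°.
Midpoint longitude = +159.05° + (+65.90°)/2 = +159.05° + 32.95° = +192.00°.
Normalise into (−180°, 180°]: -168.00°.
(The naïve average (+159.05 + -135.05)/2 = 12.0° is on the wrong side of the globe.)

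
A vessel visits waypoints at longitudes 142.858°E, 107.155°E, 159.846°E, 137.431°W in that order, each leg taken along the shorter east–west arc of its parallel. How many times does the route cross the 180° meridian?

1

Leg 1: +142.858° → +107.155°, shortest Δλ = -35.703° (west) — does not cross 180°.
Leg 2: +107.155° → +159.846°, shortest Δλ = 52.691° (east) — does not cross 180°.
Leg 3: +159.846° → -137.431°, shortest Δλ = 62.723° (east) — crosses 180°.
Total crossings: 1.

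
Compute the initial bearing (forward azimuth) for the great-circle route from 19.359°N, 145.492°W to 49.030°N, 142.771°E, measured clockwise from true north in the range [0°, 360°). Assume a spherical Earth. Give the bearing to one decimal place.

316.0°

Δλ = 142.771 − -145.492 = 288.263°; wrapped into (−180°, 180°]: -71.737°.
θ = atan2( sin Δλ · cos φ₂ , cos φ₁ · sin φ₂ − sin φ₁ · cos φ₂ · cos Δλ )
  = atan2(-0.62264, 0.64425) = -44.023° → normalised to [0°, 360°): 315.977°.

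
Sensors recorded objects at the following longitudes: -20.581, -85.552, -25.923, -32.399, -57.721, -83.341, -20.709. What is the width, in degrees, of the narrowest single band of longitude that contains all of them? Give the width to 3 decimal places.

64.971°

Sort the longitudes: -85.552°, -83.341°, -57.721°, -32.399°, -25.923°, -20.709°, -20.581°.
Eastward gaps between consecutive values (wrapping around): 2.211°, 25.620°, 25.322°, 6.476°, 5.214°, 0.128°, 295.029°.
Largest gap = 295.029° ⇒ minimal covering band is its complement: 360° − 295.029° = 64.971°.
Band runs from -85.552° eastward to -20.581°.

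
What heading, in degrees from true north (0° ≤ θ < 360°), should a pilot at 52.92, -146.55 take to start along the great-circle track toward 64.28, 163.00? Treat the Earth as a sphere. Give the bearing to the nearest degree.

Δλ = 163.00 − -146.55 = 309.55°; wrapped into (−180°, 180°]: -50.45°.
θ = atan2( sin Δλ · cos φ₂ , cos φ₁ · sin φ₂ − sin φ₁ · cos φ₂ · cos Δλ )
  = atan2(-0.33462, 0.32274) = -46.036° → normalised to [0°, 360°): 313.964°.

314°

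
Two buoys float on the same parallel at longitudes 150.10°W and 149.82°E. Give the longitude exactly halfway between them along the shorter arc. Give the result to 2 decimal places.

179.86°E

Signed shortest Δλ from -150.10° to +149.82° is -60.08°.
Midpoint longitude = -150.10° + (-60.08°)/2 = -150.10° − 30.04° = -180.14°.
Normalise into (−180°, 180°]: +179.86°.
(The naïve average (-150.10 + +149.82)/2 = -0.14° is on the wrong side of the globe.)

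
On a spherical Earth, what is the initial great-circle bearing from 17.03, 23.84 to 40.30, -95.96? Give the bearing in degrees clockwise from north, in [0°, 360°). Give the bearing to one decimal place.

Δλ = -95.96 − 23.84 = -119.80°.
θ = atan2( sin Δλ · cos φ₂ , cos φ₁ · sin φ₂ − sin φ₁ · cos φ₂ · cos Δλ )
  = atan2(-0.66182, 0.72944) = -42.217° → normalised to [0°, 360°): 317.783°.

317.8°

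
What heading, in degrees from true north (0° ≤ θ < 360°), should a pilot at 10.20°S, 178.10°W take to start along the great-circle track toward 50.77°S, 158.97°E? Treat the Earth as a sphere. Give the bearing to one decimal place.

200.5°

Δλ = 158.97 − -178.10 = 337.07°; wrapped into (−180°, 180°]: -22.93°.
θ = atan2( sin Δλ · cos φ₂ , cos φ₁ · sin φ₂ − sin φ₁ · cos φ₂ · cos Δλ )
  = atan2(-0.24640, -0.65923) = -159.506° → normalised to [0°, 360°): 200.494°.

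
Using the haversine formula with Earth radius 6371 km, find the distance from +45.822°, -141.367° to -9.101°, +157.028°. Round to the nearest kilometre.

8635 km

Δλ = 157.028 − -141.367 = 298.395°; wrapped into (−180°, 180°]: -61.605°.
Δφ = -9.101 − 45.822 = -54.923°.
a = sin²(Δφ/2) + cos φ₁ · cos φ₂ · sin²(Δλ/2) = 0.393104.
c = 2·atan2(√a, √(1−a)) = 1.35534 rad → d = 6371·c ≈ 8634.88 km.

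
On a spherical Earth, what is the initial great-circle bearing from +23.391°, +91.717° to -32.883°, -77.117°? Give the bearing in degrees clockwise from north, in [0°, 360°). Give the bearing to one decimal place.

223.5°

Δλ = -77.117 − 91.717 = -168.834°.
θ = atan2( sin Δλ · cos φ₂ , cos φ₁ · sin φ₂ − sin φ₁ · cos φ₂ · cos Δλ )
  = atan2(-0.16263, -0.17122) = -136.475° → normalised to [0°, 360°): 223.525°.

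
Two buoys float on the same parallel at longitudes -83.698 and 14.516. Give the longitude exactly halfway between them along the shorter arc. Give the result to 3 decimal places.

-34.591°

Signed shortest Δλ from -83.698° to +14.516° is +98.214°.
Midpoint longitude = -83.698° + (+98.214°)/2 = -83.698° + 49.107° = -34.591°.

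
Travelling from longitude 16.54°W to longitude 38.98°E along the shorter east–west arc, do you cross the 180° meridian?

Signed shortest Δλ = ((38.98 − -16.54 + 180) mod 360) − 180 = 55.52°.
Going east by 55.52° from -16.54° reaches +38.98° without touching 180°.

No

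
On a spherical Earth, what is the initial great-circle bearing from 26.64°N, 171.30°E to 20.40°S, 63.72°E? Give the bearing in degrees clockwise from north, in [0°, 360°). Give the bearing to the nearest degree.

258°

Δλ = 63.72 − 171.30 = -107.58°.
θ = atan2( sin Δλ · cos φ₂ , cos φ₁ · sin φ₂ − sin φ₁ · cos φ₂ · cos Δλ )
  = atan2(-0.89351, -0.18463) = -101.675° → normalised to [0°, 360°): 258.325°.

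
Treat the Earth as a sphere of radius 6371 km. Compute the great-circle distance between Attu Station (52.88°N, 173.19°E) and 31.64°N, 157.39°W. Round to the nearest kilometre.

Δλ = -157.39 − 173.19 = -330.58°; wrapped into (−180°, 180°]: 29.42°.
Δφ = 31.64 − 52.88 = -21.24°.
a = sin²(Δφ/2) + cos φ₁ · cos φ₂ · sin²(Δλ/2) = 0.067093.
c = 2·atan2(√a, √(1−a)) = 0.52402 rad → d = 6371·c ≈ 3338.53 km.

3339 km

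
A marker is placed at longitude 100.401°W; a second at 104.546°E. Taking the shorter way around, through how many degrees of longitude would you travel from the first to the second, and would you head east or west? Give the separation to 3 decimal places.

155.053° west

Raw difference: 104.546 − -100.401 = 204.947°.
Normalise into (−180°, 180°]: 204.947° − 360° = -155.053°.
Negative ⇒ the second point lies to the west; separation 155.053°.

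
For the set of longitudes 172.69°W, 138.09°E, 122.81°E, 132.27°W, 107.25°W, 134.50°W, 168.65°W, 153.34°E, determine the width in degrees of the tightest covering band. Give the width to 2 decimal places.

129.94°

Sort the longitudes: -172.69°, -168.65°, -134.50°, -132.27°, -107.25°, +122.81°, +138.09°, +153.34°.
Eastward gaps between consecutive values (wrapping around): 4.04°, 34.15°, 2.23°, 25.02°, 230.06°, 15.28°, 15.25°, 33.97°.
Largest gap = 230.06° ⇒ minimal covering band is its complement: 360° − 230.06° = 129.94°.
Band runs from +122.81° eastward to -107.25°, crossing the antimeridian.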